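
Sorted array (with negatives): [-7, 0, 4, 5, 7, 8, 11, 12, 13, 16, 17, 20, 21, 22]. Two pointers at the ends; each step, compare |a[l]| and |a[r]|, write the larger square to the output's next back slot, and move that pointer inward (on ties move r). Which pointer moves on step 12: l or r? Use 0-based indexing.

r

l=0 r=13: |-7|<=|22| out[13]=484, r--
l=0 r=12: |-7|<=|21| out[12]=441, r--
l=0 r=11: |-7|<=|20| out[11]=400, r--
l=0 r=10: |-7|<=|17| out[10]=289, r--
l=0 r=9: |-7|<=|16| out[9]=256, r--
l=0 r=8: |-7|<=|13| out[8]=169, r--
l=0 r=7: |-7|<=|12| out[7]=144, r--
l=0 r=6: |-7|<=|11| out[6]=121, r--
l=0 r=5: |-7|<=|8| out[5]=64, r--
l=0 r=4: |-7|<=|7| out[4]=49, r--
l=0 r=3: |-7|>|5| out[3]=49, l++
l=1 r=3: |0|<=|5| out[2]=25, r--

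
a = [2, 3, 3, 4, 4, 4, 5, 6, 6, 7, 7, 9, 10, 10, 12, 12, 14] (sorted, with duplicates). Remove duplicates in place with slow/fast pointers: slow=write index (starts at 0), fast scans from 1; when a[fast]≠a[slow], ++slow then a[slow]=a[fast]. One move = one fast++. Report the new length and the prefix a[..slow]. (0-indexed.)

slow=0 fast=1: a[fast]=3≠a[slow]=2 write a[1]=3, slow++,fast++
slow=1 fast=2: a[fast]=3=a[slow] dup, fast++
slow=1 fast=3: a[fast]=4≠a[slow]=3 write a[2]=4, slow++,fast++
slow=2 fast=4: a[fast]=4=a[slow] dup, fast++
slow=2 fast=5: a[fast]=4=a[slow] dup, fast++
slow=2 fast=6: a[fast]=5≠a[slow]=4 write a[3]=5, slow++,fast++
slow=3 fast=7: a[fast]=6≠a[slow]=5 write a[4]=6, slow++,fast++
slow=4 fast=8: a[fast]=6=a[slow] dup, fast++
slow=4 fast=9: a[fast]=7≠a[slow]=6 write a[5]=7, slow++,fast++
slow=5 fast=10: a[fast]=7=a[slow] dup, fast++
slow=5 fast=11: a[fast]=9≠a[slow]=7 write a[6]=9, slow++,fast++
slow=6 fast=12: a[fast]=10≠a[slow]=9 write a[7]=10, slow++,fast++
slow=7 fast=13: a[fast]=10=a[slow] dup, fast++
slow=7 fast=14: a[fast]=12≠a[slow]=10 write a[8]=12, slow++,fast++
slow=8 fast=15: a[fast]=12=a[slow] dup, fast++
slow=8 fast=16: a[fast]=14≠a[slow]=12 write a[9]=14, slow++,fast++

length 10; prefix = [2, 3, 4, 5, 6, 7, 9, 10, 12, 14]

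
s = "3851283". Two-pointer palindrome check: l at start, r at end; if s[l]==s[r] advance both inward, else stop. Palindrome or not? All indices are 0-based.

[0,6] '3'=='3' → l++,r--
[1,5] '8'=='8' → l++,r--
[2,4] '5'!='2' → stop

not a palindrome (mismatch at 2,4)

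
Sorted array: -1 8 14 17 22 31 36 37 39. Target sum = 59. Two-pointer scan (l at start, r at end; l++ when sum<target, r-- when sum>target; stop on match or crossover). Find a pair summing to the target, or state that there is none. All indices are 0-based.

(22, 37)

l=0 r=8: -1+39=38 <59, l++
l=1 r=8: 8+39=47 <59, l++
l=2 r=8: 14+39=53 <59, l++
l=3 r=8: 17+39=56 <59, l++
l=4 r=8: 22+39=61 >59, r--
l=4 r=7: 22+37=59, found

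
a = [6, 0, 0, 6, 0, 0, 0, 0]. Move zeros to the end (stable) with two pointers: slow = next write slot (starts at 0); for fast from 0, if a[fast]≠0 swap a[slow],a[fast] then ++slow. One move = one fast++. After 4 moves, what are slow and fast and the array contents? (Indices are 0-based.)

slow=0 fast=0: a[fast]=6≠0 swap→a[0]=6, slow++,fast++
slow=1 fast=1: a[fast]=0, fast++
slow=1 fast=2: a[fast]=0, fast++
slow=1 fast=3: a[fast]=6≠0 swap→a[1]=6, slow++,fast++

slow=2, fast=4, a=[6, 6, 0, 0, 0, 0, 0, 0]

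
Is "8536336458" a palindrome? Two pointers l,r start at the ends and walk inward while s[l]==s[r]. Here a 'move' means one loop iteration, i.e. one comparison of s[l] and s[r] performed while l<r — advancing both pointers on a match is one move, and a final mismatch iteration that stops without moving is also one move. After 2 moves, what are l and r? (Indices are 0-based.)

l=2, r=7

[0,9] '8'=='8' → l++,r--
[1,8] '5'=='5' → l++,r--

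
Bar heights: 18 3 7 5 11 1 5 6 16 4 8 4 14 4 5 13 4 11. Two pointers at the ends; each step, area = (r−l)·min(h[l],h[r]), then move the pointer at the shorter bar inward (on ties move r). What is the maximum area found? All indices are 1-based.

max area = 195

[1,18] min(18,11)*17=187 best=187 * → r--
[1,17] min(18,4)*16=64 best=187 → r--
[1,16] min(18,13)*15=195 best=195 * → r--
[1,15] min(18,5)*14=70 best=195 → r--
[1,14] min(18,4)*13=52 best=195 → r--
[1,13] min(18,14)*12=168 best=195 → r--
[1,12] min(18,4)*11=44 best=195 → r--
[1,11] min(18,8)*10=80 best=195 → r--
[1,10] min(18,4)*9=36 best=195 → r--
[1,9] min(18,16)*8=128 best=195 → r--
[1,8] min(18,6)*7=42 best=195 → r--
[1,7] min(18,5)*6=30 best=195 → r--
[1,6] min(18,1)*5=5 best=195 → r--
[1,5] min(18,11)*4=44 best=195 → r--
[1,4] min(18,5)*3=15 best=195 → r--
[1,3] min(18,7)*2=14 best=195 → r--
[1,2] min(18,3)*1=3 best=195 → r--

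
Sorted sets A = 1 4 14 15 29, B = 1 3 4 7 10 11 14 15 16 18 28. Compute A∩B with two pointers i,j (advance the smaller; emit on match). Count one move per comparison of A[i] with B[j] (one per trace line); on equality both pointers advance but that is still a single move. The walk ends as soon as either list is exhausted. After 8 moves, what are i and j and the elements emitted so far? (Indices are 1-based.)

i=5, j=9, emitted=[1, 4, 14, 15]

i=1 j=1: 1==1 emit, i++,j++
i=2 j=2: 4>3, j++
i=2 j=3: 4==4 emit, i++,j++
i=3 j=4: 14>7, j++
i=3 j=5: 14>10, j++
i=3 j=6: 14>11, j++
i=3 j=7: 14==14 emit, i++,j++
i=4 j=8: 15==15 emit, i++,j++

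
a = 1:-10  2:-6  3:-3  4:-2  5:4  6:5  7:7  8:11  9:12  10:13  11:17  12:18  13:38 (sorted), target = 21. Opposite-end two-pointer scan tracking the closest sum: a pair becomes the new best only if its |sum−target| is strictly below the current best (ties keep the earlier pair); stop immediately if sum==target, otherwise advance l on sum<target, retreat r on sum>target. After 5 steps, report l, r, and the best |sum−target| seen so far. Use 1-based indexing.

l=5, r=12, best |Δ|=5

l=1 r=13: -10+38=28 d=7 *, r--
l=1 r=12: -10+18=8 d=13, l++
l=2 r=12: -6+18=12 d=9, l++
l=3 r=12: -3+18=15 d=6 *, l++
l=4 r=12: -2+18=16 d=5 *, l++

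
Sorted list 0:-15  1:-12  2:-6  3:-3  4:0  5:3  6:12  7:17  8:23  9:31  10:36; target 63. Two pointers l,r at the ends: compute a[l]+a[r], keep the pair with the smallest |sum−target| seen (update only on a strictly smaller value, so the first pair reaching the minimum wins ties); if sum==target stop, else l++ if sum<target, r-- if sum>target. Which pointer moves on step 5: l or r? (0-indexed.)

l

l=0 r=10: -15+36=21 d=42 *, l++
l=1 r=10: -12+36=24 d=39 *, l++
l=2 r=10: -6+36=30 d=33 *, l++
l=3 r=10: -3+36=33 d=30 *, l++
l=4 r=10: 0+36=36 d=27 *, l++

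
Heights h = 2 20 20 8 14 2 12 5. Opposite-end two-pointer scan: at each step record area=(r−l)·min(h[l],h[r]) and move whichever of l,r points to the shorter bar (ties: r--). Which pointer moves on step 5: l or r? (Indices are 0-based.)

r

l=0 r=7: min(2,5)*7=14 best=14 *, l++
l=1 r=7: min(20,5)*6=30 best=30 *, r--
l=1 r=6: min(20,12)*5=60 best=60 *, r--
l=1 r=5: min(20,2)*4=8 best=60, r--
l=1 r=4: min(20,14)*3=42 best=60, r--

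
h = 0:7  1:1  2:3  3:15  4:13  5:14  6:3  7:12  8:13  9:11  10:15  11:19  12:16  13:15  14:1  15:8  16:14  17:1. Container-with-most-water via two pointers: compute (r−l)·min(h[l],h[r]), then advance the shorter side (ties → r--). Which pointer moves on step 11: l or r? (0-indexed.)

l

[0,17] min(7,1)*17=17 best=17 * → r--
[0,16] min(7,14)*16=112 best=112 * → l++
[1,16] min(1,14)*15=15 best=112 → l++
[2,16] min(3,14)*14=42 best=112 → l++
[3,16] min(15,14)*13=182 best=182 * → r--
[3,15] min(15,8)*12=96 best=182 → r--
[3,14] min(15,1)*11=11 best=182 → r--
[3,13] min(15,15)*10=150 best=182 → r--
[3,12] min(15,16)*9=135 best=182 → l++
[4,12] min(13,16)*8=104 best=182 → l++
[5,12] min(14,16)*7=98 best=182 → l++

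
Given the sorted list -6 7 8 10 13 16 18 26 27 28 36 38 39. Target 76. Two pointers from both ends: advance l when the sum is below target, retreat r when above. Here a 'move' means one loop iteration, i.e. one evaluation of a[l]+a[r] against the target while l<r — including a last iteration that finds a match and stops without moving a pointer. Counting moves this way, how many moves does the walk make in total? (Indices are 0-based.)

[0,12] -6+39=33 <76 → l++
[1,12] 7+39=46 <76 → l++
[2,12] 8+39=47 <76 → l++
[3,12] 10+39=49 <76 → l++
[4,12] 13+39=52 <76 → l++
[5,12] 16+39=55 <76 → l++
[6,12] 18+39=57 <76 → l++
[7,12] 26+39=65 <76 → l++
[8,12] 27+39=66 <76 → l++
[9,12] 28+39=67 <76 → l++
[10,12] 36+39=75 <76 → l++
[11,12] 38+39=77 >76 → r--

12 moves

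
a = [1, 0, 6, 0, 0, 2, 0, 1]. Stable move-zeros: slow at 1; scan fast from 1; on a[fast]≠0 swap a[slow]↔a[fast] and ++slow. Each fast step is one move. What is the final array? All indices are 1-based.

slow=1 fast=1: a[fast]=1≠0 swap→a[1]=1, slow++,fast++
slow=2 fast=2: a[fast]=0, fast++
slow=2 fast=3: a[fast]=6≠0 swap→a[2]=6, slow++,fast++
slow=3 fast=4: a[fast]=0, fast++
slow=3 fast=5: a[fast]=0, fast++
slow=3 fast=6: a[fast]=2≠0 swap→a[3]=2, slow++,fast++
slow=4 fast=7: a[fast]=0, fast++
slow=4 fast=8: a[fast]=1≠0 swap→a[4]=1, slow++,fast++

[1, 6, 2, 1, 0, 0, 0, 0]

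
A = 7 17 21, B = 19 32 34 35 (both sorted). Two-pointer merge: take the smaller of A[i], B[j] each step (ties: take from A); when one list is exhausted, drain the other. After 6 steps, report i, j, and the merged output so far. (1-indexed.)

[i=1,j=1] A[i]=7<=B[j]=19 take 7 → i++
[i=2,j=1] A[i]=17<=B[j]=19 take 17 → i++
[i=3,j=1] A[i]=21>B[j]=19 take 19 → j++
[i=3,j=2] A[i]=21<=B[j]=32 take 21 → i++
[i=4,j=2] A done, take B[j]=32 → j++
[i=4,j=3] A done, take B[j]=34 → j++

i=4, j=4, merged so far=[7, 17, 19, 21, 32, 34]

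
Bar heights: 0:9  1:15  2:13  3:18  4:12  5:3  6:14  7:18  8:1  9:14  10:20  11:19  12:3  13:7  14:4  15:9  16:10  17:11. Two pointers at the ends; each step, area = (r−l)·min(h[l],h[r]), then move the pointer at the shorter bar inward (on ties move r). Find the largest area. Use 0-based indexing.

max area = 176

[0,17] min(9,11)*17=153 best=153 * → l++
[1,17] min(15,11)*16=176 best=176 * → r--
[1,16] min(15,10)*15=150 best=176 → r--
[1,15] min(15,9)*14=126 best=176 → r--
[1,14] min(15,4)*13=52 best=176 → r--
[1,13] min(15,7)*12=84 best=176 → r--
[1,12] min(15,3)*11=33 best=176 → r--
[1,11] min(15,19)*10=150 best=176 → l++
[2,11] min(13,19)*9=117 best=176 → l++
[3,11] min(18,19)*8=144 best=176 → l++
[4,11] min(12,19)*7=84 best=176 → l++
[5,11] min(3,19)*6=18 best=176 → l++
[6,11] min(14,19)*5=70 best=176 → l++
[7,11] min(18,19)*4=72 best=176 → l++
[8,11] min(1,19)*3=3 best=176 → l++
[9,11] min(14,19)*2=28 best=176 → l++
[10,11] min(20,19)*1=19 best=176 → r--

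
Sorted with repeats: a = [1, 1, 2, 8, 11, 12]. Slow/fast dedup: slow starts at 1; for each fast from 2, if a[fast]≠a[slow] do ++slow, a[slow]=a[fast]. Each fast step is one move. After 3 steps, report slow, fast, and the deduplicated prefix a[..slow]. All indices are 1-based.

slow=1 fast=2: a[fast]=1=a[slow] dup, fast++
slow=1 fast=3: a[fast]=2≠a[slow]=1 write a[2]=2, slow++,fast++
slow=2 fast=4: a[fast]=8≠a[slow]=2 write a[3]=8, slow++,fast++

slow=3, fast=5, prefix=[1, 2, 8]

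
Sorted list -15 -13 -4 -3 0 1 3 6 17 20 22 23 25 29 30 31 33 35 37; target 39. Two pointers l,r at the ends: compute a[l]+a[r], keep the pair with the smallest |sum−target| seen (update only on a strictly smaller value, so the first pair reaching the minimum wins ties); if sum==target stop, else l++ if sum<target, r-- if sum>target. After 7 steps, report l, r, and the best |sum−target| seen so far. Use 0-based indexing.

[0,18] -15+37=22 d=17 * → l++
[1,18] -13+37=24 d=15 * → l++
[2,18] -4+37=33 d=6 * → l++
[3,18] -3+37=34 d=5 * → l++
[4,18] 0+37=37 d=2 * → l++
[5,18] 1+37=38 d=1 * → l++
[6,18] 3+37=40 d=1 → r--

l=6, r=17, best |Δ|=1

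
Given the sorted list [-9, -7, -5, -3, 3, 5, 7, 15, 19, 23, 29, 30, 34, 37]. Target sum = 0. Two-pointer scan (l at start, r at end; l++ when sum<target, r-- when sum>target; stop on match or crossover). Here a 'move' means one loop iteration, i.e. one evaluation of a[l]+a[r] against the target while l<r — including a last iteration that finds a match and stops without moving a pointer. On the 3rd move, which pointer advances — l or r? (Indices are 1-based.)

r

[1,14] -9+37=28 >0 → r--
[1,13] -9+34=25 >0 → r--
[1,12] -9+30=21 >0 → r--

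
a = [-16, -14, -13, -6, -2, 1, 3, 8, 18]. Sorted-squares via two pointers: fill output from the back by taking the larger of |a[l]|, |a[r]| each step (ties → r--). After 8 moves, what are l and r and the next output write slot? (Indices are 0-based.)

[0,8] |-16|<=|18| out[8]=324 → r--
[0,7] |-16|>|8| out[7]=256 → l++
[1,7] |-14|>|8| out[6]=196 → l++
[2,7] |-13|>|8| out[5]=169 → l++
[3,7] |-6|<=|8| out[4]=64 → r--
[3,6] |-6|>|3| out[3]=36 → l++
[4,6] |-2|<=|3| out[2]=9 → r--
[4,5] |-2|>|1| out[1]=4 → l++

l=5, r=5, next write slot=0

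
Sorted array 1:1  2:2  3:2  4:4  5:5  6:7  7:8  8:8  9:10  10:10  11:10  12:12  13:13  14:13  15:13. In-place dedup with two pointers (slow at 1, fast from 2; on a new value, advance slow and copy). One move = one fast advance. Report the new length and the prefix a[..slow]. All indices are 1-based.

slow=1 fast=2: a[fast]=2≠a[slow]=1 write a[2]=2, slow++,fast++
slow=2 fast=3: a[fast]=2=a[slow] dup, fast++
slow=2 fast=4: a[fast]=4≠a[slow]=2 write a[3]=4, slow++,fast++
slow=3 fast=5: a[fast]=5≠a[slow]=4 write a[4]=5, slow++,fast++
slow=4 fast=6: a[fast]=7≠a[slow]=5 write a[5]=7, slow++,fast++
slow=5 fast=7: a[fast]=8≠a[slow]=7 write a[6]=8, slow++,fast++
slow=6 fast=8: a[fast]=8=a[slow] dup, fast++
slow=6 fast=9: a[fast]=10≠a[slow]=8 write a[7]=10, slow++,fast++
slow=7 fast=10: a[fast]=10=a[slow] dup, fast++
slow=7 fast=11: a[fast]=10=a[slow] dup, fast++
slow=7 fast=12: a[fast]=12≠a[slow]=10 write a[8]=12, slow++,fast++
slow=8 fast=13: a[fast]=13≠a[slow]=12 write a[9]=13, slow++,fast++
slow=9 fast=14: a[fast]=13=a[slow] dup, fast++
slow=9 fast=15: a[fast]=13=a[slow] dup, fast++

length 9; prefix = [1, 2, 4, 5, 7, 8, 10, 12, 13]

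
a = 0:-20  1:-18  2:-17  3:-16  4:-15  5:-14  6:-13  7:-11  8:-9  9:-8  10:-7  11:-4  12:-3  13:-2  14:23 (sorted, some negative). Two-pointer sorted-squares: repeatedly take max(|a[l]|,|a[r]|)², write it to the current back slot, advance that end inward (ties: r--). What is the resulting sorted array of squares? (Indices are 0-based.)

[0,14] |-20|<=|23| out[14]=529 → r--
[0,13] |-20|>|-2| out[13]=400 → l++
[1,13] |-18|>|-2| out[12]=324 → l++
[2,13] |-17|>|-2| out[11]=289 → l++
[3,13] |-16|>|-2| out[10]=256 → l++
[4,13] |-15|>|-2| out[9]=225 → l++
[5,13] |-14|>|-2| out[8]=196 → l++
[6,13] |-13|>|-2| out[7]=169 → l++
[7,13] |-11|>|-2| out[6]=121 → l++
[8,13] |-9|>|-2| out[5]=81 → l++
[9,13] |-8|>|-2| out[4]=64 → l++
[10,13] |-7|>|-2| out[3]=49 → l++
[11,13] |-4|>|-2| out[2]=16 → l++
[12,13] |-3|>|-2| out[1]=9 → l++
[13,13] |-2|<=|-2| out[0]=4 → r--

[4, 9, 16, 49, 64, 81, 121, 169, 196, 225, 256, 289, 324, 400, 529]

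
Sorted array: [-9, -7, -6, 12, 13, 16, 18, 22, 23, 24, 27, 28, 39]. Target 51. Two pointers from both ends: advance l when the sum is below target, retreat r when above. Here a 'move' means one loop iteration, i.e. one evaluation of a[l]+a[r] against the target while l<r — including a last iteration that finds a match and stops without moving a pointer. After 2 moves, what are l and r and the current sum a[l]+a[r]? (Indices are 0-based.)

[0,12] -9+39=30 <51 → l++
[1,12] -7+39=32 <51 → l++

l=2, r=12, sum=33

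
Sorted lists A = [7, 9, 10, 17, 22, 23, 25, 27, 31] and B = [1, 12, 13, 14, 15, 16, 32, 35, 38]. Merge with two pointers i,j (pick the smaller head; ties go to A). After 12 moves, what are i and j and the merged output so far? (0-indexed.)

i=0 j=0: A[i]=7>B[j]=1 take 1, j++
i=0 j=1: A[i]=7<=B[j]=12 take 7, i++
i=1 j=1: A[i]=9<=B[j]=12 take 9, i++
i=2 j=1: A[i]=10<=B[j]=12 take 10, i++
i=3 j=1: A[i]=17>B[j]=12 take 12, j++
i=3 j=2: A[i]=17>B[j]=13 take 13, j++
i=3 j=3: A[i]=17>B[j]=14 take 14, j++
i=3 j=4: A[i]=17>B[j]=15 take 15, j++
i=3 j=5: A[i]=17>B[j]=16 take 16, j++
i=3 j=6: A[i]=17<=B[j]=32 take 17, i++
i=4 j=6: A[i]=22<=B[j]=32 take 22, i++
i=5 j=6: A[i]=23<=B[j]=32 take 23, i++

i=6, j=6, merged so far=[1, 7, 9, 10, 12, 13, 14, 15, 16, 17, 22, 23]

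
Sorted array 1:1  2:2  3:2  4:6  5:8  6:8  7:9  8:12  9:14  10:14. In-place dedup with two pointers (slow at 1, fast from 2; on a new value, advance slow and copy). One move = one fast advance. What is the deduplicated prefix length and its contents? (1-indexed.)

length 7; prefix = [1, 2, 6, 8, 9, 12, 14]

(s=1,f=2) a[fast]=2≠a[slow]=1 write a[2]=2 → slow++,fast++
(s=2,f=3) a[fast]=2=a[slow] dup → fast++
(s=2,f=4) a[fast]=6≠a[slow]=2 write a[3]=6 → slow++,fast++
(s=3,f=5) a[fast]=8≠a[slow]=6 write a[4]=8 → slow++,fast++
(s=4,f=6) a[fast]=8=a[slow] dup → fast++
(s=4,f=7) a[fast]=9≠a[slow]=8 write a[5]=9 → slow++,fast++
(s=5,f=8) a[fast]=12≠a[slow]=9 write a[6]=12 → slow++,fast++
(s=6,f=9) a[fast]=14≠a[slow]=12 write a[7]=14 → slow++,fast++
(s=7,f=10) a[fast]=14=a[slow] dup → fast++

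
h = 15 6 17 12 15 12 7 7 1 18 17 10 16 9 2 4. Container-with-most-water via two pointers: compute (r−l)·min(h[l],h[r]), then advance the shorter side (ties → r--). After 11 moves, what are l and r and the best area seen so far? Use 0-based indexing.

l=0 r=15: min(15,4)*15=60 best=60 *, r--
l=0 r=14: min(15,2)*14=28 best=60, r--
l=0 r=13: min(15,9)*13=117 best=117 *, r--
l=0 r=12: min(15,16)*12=180 best=180 *, l++
l=1 r=12: min(6,16)*11=66 best=180, l++
l=2 r=12: min(17,16)*10=160 best=180, r--
l=2 r=11: min(17,10)*9=90 best=180, r--
l=2 r=10: min(17,17)*8=136 best=180, r--
l=2 r=9: min(17,18)*7=119 best=180, l++
l=3 r=9: min(12,18)*6=72 best=180, l++
l=4 r=9: min(15,18)*5=75 best=180, l++

l=5, r=9, best area=180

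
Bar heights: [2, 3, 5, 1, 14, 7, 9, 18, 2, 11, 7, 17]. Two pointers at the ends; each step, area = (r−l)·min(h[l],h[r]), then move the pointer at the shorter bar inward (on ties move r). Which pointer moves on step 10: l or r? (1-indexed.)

r

l=1 r=12: min(2,17)*11=22 best=22 *, l++
l=2 r=12: min(3,17)*10=30 best=30 *, l++
l=3 r=12: min(5,17)*9=45 best=45 *, l++
l=4 r=12: min(1,17)*8=8 best=45, l++
l=5 r=12: min(14,17)*7=98 best=98 *, l++
l=6 r=12: min(7,17)*6=42 best=98, l++
l=7 r=12: min(9,17)*5=45 best=98, l++
l=8 r=12: min(18,17)*4=68 best=98, r--
l=8 r=11: min(18,7)*3=21 best=98, r--
l=8 r=10: min(18,11)*2=22 best=98, r--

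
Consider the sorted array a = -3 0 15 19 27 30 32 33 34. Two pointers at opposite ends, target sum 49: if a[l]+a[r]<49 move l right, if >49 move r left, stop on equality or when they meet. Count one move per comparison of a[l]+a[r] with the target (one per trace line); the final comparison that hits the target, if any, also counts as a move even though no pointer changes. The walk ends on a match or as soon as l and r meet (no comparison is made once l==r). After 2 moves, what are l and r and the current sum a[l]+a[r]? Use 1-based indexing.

l=1 r=9: -3+34=31 <49, l++
l=2 r=9: 0+34=34 <49, l++

l=3, r=9, sum=49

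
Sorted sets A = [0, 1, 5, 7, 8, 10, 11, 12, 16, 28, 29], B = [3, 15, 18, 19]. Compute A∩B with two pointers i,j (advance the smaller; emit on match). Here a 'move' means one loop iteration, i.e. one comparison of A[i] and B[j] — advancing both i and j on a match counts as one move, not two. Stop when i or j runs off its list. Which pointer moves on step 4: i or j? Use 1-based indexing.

[i=1,j=1] 0<3 → i++
[i=2,j=1] 1<3 → i++
[i=3,j=1] 5>3 → j++
[i=3,j=2] 5<15 → i++

i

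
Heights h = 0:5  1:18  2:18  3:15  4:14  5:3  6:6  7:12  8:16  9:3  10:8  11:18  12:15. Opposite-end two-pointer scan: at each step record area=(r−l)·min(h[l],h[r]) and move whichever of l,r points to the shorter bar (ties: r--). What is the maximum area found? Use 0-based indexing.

max area = 180

[0,12] min(5,15)*12=60 best=60 * → l++
[1,12] min(18,15)*11=165 best=165 * → r--
[1,11] min(18,18)*10=180 best=180 * → r--
[1,10] min(18,8)*9=72 best=180 → r--
[1,9] min(18,3)*8=24 best=180 → r--
[1,8] min(18,16)*7=112 best=180 → r--
[1,7] min(18,12)*6=72 best=180 → r--
[1,6] min(18,6)*5=30 best=180 → r--
[1,5] min(18,3)*4=12 best=180 → r--
[1,4] min(18,14)*3=42 best=180 → r--
[1,3] min(18,15)*2=30 best=180 → r--
[1,2] min(18,18)*1=18 best=180 → r--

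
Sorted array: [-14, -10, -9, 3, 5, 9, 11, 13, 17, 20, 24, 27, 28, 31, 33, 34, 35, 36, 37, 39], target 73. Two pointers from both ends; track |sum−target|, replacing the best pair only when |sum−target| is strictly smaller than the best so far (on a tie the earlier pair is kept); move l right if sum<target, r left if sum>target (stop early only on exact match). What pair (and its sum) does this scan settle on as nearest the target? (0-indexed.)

pair (34, 39) with sum 73 (|Δ|=0)

l=0 r=19: -14+39=25 d=48 *, l++
l=1 r=19: -10+39=29 d=44 *, l++
l=2 r=19: -9+39=30 d=43 *, l++
l=3 r=19: 3+39=42 d=31 *, l++
l=4 r=19: 5+39=44 d=29 *, l++
l=5 r=19: 9+39=48 d=25 *, l++
l=6 r=19: 11+39=50 d=23 *, l++
l=7 r=19: 13+39=52 d=21 *, l++
l=8 r=19: 17+39=56 d=17 *, l++
l=9 r=19: 20+39=59 d=14 *, l++
l=10 r=19: 24+39=63 d=10 *, l++
l=11 r=19: 27+39=66 d=7 *, l++
l=12 r=19: 28+39=67 d=6 *, l++
l=13 r=19: 31+39=70 d=3 *, l++
l=14 r=19: 33+39=72 d=1 *, l++
l=15 r=19: 34+39=73 d=0 *, stop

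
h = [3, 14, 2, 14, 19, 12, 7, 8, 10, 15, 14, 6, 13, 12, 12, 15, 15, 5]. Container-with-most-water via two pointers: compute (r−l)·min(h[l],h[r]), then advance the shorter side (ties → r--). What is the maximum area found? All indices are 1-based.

[1,18] min(3,5)*17=51 best=51 * → l++
[2,18] min(14,5)*16=80 best=80 * → r--
[2,17] min(14,15)*15=210 best=210 * → l++
[3,17] min(2,15)*14=28 best=210 → l++
[4,17] min(14,15)*13=182 best=210 → l++
[5,17] min(19,15)*12=180 best=210 → r--
[5,16] min(19,15)*11=165 best=210 → r--
[5,15] min(19,12)*10=120 best=210 → r--
[5,14] min(19,12)*9=108 best=210 → r--
[5,13] min(19,13)*8=104 best=210 → r--
[5,12] min(19,6)*7=42 best=210 → r--
[5,11] min(19,14)*6=84 best=210 → r--
[5,10] min(19,15)*5=75 best=210 → r--
[5,9] min(19,10)*4=40 best=210 → r--
[5,8] min(19,8)*3=24 best=210 → r--
[5,7] min(19,7)*2=14 best=210 → r--
[5,6] min(19,12)*1=12 best=210 → r--

max area = 210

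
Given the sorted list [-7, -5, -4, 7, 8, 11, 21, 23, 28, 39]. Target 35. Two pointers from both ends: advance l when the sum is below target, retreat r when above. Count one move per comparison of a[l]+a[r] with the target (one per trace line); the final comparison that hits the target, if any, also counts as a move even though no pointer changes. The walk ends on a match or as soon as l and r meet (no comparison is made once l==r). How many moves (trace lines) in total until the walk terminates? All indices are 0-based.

l=0 r=9: -7+39=32 <35, l++
l=1 r=9: -5+39=34 <35, l++
l=2 r=9: -4+39=35, found

3 moves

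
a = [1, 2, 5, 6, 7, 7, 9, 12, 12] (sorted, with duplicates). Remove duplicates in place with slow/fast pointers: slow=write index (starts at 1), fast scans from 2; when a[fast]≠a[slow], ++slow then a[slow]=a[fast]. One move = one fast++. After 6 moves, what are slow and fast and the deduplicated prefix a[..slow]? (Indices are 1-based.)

slow=1 fast=2: a[fast]=2≠a[slow]=1 write a[2]=2, slow++,fast++
slow=2 fast=3: a[fast]=5≠a[slow]=2 write a[3]=5, slow++,fast++
slow=3 fast=4: a[fast]=6≠a[slow]=5 write a[4]=6, slow++,fast++
slow=4 fast=5: a[fast]=7≠a[slow]=6 write a[5]=7, slow++,fast++
slow=5 fast=6: a[fast]=7=a[slow] dup, fast++
slow=5 fast=7: a[fast]=9≠a[slow]=7 write a[6]=9, slow++,fast++

slow=6, fast=8, prefix=[1, 2, 5, 6, 7, 9]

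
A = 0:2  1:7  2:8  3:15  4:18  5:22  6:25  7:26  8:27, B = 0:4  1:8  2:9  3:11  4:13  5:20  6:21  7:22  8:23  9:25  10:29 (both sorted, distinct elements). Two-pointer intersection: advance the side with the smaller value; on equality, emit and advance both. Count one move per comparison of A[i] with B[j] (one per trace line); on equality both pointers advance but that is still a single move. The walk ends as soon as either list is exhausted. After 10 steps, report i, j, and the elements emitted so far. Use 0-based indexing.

i=5, j=6, emitted=[8]

i=0 j=0: 2<4, i++
i=1 j=0: 7>4, j++
i=1 j=1: 7<8, i++
i=2 j=1: 8==8 emit, i++,j++
i=3 j=2: 15>9, j++
i=3 j=3: 15>11, j++
i=3 j=4: 15>13, j++
i=3 j=5: 15<20, i++
i=4 j=5: 18<20, i++
i=5 j=5: 22>20, j++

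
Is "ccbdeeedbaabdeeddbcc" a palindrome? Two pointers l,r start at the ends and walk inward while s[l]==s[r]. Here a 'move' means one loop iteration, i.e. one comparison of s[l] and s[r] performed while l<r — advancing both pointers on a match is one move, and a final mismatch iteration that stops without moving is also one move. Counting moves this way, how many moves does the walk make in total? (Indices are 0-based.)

l=0 r=19: 'c'=='c', l++,r--
l=1 r=18: 'c'=='c', l++,r--
l=2 r=17: 'b'=='b', l++,r--
l=3 r=16: 'd'=='d', l++,r--
l=4 r=15: 'e'!='d', stop

5 moves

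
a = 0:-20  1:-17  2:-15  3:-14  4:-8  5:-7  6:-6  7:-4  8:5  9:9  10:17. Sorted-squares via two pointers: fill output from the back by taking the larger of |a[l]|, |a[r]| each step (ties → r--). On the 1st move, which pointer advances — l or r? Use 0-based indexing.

l

l=0 r=10: |-20|>|17| out[10]=400, l++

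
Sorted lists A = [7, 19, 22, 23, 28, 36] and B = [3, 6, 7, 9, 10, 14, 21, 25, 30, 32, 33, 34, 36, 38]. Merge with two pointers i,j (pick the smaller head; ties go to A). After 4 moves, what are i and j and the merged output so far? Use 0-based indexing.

i=1, j=3, merged so far=[3, 6, 7, 7]

[i=0,j=0] A[i]=7>B[j]=3 take 3 → j++
[i=0,j=1] A[i]=7>B[j]=6 take 6 → j++
[i=0,j=2] A[i]=7<=B[j]=7 take 7 → i++
[i=1,j=2] A[i]=19>B[j]=7 take 7 → j++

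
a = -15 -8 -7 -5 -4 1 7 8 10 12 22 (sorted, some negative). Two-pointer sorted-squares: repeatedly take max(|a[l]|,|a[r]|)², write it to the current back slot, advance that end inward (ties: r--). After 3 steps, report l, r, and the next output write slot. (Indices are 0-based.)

[0,10] |-15|<=|22| out[10]=484 → r--
[0,9] |-15|>|12| out[9]=225 → l++
[1,9] |-8|<=|12| out[8]=144 → r--

l=1, r=8, next write slot=7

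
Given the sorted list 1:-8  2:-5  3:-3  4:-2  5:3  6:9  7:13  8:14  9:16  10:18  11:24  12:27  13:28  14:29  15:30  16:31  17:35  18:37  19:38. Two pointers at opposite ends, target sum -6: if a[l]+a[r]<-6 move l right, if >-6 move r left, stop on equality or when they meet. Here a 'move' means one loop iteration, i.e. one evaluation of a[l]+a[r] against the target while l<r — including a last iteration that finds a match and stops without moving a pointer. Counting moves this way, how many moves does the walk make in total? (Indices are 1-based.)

l=1 r=19: -8+38=30 >-6, r--
l=1 r=18: -8+37=29 >-6, r--
l=1 r=17: -8+35=27 >-6, r--
l=1 r=16: -8+31=23 >-6, r--
l=1 r=15: -8+30=22 >-6, r--
l=1 r=14: -8+29=21 >-6, r--
l=1 r=13: -8+28=20 >-6, r--
l=1 r=12: -8+27=19 >-6, r--
l=1 r=11: -8+24=16 >-6, r--
l=1 r=10: -8+18=10 >-6, r--
l=1 r=9: -8+16=8 >-6, r--
l=1 r=8: -8+14=6 >-6, r--
l=1 r=7: -8+13=5 >-6, r--
l=1 r=6: -8+9=1 >-6, r--
l=1 r=5: -8+3=-5 >-6, r--
l=1 r=4: -8+-2=-10 <-6, l++
l=2 r=4: -5+-2=-7 <-6, l++
l=3 r=4: -3+-2=-5 >-6, r--

18 moves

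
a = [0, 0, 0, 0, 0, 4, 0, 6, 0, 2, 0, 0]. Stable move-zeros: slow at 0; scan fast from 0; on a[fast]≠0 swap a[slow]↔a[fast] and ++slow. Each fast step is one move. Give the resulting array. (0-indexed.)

[4, 6, 2, 0, 0, 0, 0, 0, 0, 0, 0, 0]

slow=0 fast=0: a[fast]=0, fast++
slow=0 fast=1: a[fast]=0, fast++
slow=0 fast=2: a[fast]=0, fast++
slow=0 fast=3: a[fast]=0, fast++
slow=0 fast=4: a[fast]=0, fast++
slow=0 fast=5: a[fast]=4≠0 swap→a[0]=4, slow++,fast++
slow=1 fast=6: a[fast]=0, fast++
slow=1 fast=7: a[fast]=6≠0 swap→a[1]=6, slow++,fast++
slow=2 fast=8: a[fast]=0, fast++
slow=2 fast=9: a[fast]=2≠0 swap→a[2]=2, slow++,fast++
slow=3 fast=10: a[fast]=0, fast++
slow=3 fast=11: a[fast]=0, fast++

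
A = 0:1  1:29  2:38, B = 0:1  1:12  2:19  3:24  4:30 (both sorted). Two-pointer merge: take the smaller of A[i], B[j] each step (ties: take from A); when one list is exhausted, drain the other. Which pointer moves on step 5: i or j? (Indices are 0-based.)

[i=0,j=0] A[i]=1<=B[j]=1 take 1 → i++
[i=1,j=0] A[i]=29>B[j]=1 take 1 → j++
[i=1,j=1] A[i]=29>B[j]=12 take 12 → j++
[i=1,j=2] A[i]=29>B[j]=19 take 19 → j++
[i=1,j=3] A[i]=29>B[j]=24 take 24 → j++

j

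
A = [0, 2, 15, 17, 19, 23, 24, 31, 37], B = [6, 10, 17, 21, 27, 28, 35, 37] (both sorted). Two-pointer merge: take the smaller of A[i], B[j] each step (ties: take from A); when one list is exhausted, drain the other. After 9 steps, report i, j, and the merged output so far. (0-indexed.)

[i=0,j=0] A[i]=0<=B[j]=6 take 0 → i++
[i=1,j=0] A[i]=2<=B[j]=6 take 2 → i++
[i=2,j=0] A[i]=15>B[j]=6 take 6 → j++
[i=2,j=1] A[i]=15>B[j]=10 take 10 → j++
[i=2,j=2] A[i]=15<=B[j]=17 take 15 → i++
[i=3,j=2] A[i]=17<=B[j]=17 take 17 → i++
[i=4,j=2] A[i]=19>B[j]=17 take 17 → j++
[i=4,j=3] A[i]=19<=B[j]=21 take 19 → i++
[i=5,j=3] A[i]=23>B[j]=21 take 21 → j++

i=5, j=4, merged so far=[0, 2, 6, 10, 15, 17, 17, 19, 21]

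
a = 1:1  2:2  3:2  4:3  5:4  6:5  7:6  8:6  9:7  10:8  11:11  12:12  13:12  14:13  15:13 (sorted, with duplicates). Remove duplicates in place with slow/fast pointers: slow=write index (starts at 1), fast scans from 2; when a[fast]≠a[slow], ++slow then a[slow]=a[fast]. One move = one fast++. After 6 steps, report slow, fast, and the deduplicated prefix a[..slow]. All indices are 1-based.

slow=6, fast=8, prefix=[1, 2, 3, 4, 5, 6]

(s=1,f=2) a[fast]=2≠a[slow]=1 write a[2]=2 → slow++,fast++
(s=2,f=3) a[fast]=2=a[slow] dup → fast++
(s=2,f=4) a[fast]=3≠a[slow]=2 write a[3]=3 → slow++,fast++
(s=3,f=5) a[fast]=4≠a[slow]=3 write a[4]=4 → slow++,fast++
(s=4,f=6) a[fast]=5≠a[slow]=4 write a[5]=5 → slow++,fast++
(s=5,f=7) a[fast]=6≠a[slow]=5 write a[6]=6 → slow++,fast++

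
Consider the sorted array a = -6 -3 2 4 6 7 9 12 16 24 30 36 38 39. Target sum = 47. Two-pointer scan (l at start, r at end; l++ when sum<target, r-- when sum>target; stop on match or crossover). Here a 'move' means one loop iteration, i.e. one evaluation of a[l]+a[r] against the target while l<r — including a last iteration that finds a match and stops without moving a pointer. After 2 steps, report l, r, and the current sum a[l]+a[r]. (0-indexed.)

l=2, r=13, sum=41

l=0 r=13: -6+39=33 <47, l++
l=1 r=13: -3+39=36 <47, l++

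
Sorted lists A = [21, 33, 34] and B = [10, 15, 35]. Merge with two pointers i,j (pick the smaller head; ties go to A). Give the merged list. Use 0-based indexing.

i=0 j=0: A[i]=21>B[j]=10 take 10, j++
i=0 j=1: A[i]=21>B[j]=15 take 15, j++
i=0 j=2: A[i]=21<=B[j]=35 take 21, i++
i=1 j=2: A[i]=33<=B[j]=35 take 33, i++
i=2 j=2: A[i]=34<=B[j]=35 take 34, i++
i=3 j=2: A done, take B[j]=35, j++

[10, 15, 21, 33, 34, 35]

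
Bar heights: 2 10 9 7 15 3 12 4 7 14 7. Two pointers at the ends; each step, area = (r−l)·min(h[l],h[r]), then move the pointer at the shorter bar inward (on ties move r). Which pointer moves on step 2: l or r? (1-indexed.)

l=1 r=11: min(2,7)*10=20 best=20 *, l++
l=2 r=11: min(10,7)*9=63 best=63 *, r--

r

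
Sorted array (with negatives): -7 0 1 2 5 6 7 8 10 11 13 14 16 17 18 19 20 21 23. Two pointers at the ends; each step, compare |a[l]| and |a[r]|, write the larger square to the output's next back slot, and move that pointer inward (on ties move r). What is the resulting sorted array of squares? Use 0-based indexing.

[0, 1, 4, 25, 36, 49, 49, 64, 100, 121, 169, 196, 256, 289, 324, 361, 400, 441, 529]

l=0 r=18: |-7|<=|23| out[18]=529, r--
l=0 r=17: |-7|<=|21| out[17]=441, r--
l=0 r=16: |-7|<=|20| out[16]=400, r--
l=0 r=15: |-7|<=|19| out[15]=361, r--
l=0 r=14: |-7|<=|18| out[14]=324, r--
l=0 r=13: |-7|<=|17| out[13]=289, r--
l=0 r=12: |-7|<=|16| out[12]=256, r--
l=0 r=11: |-7|<=|14| out[11]=196, r--
l=0 r=10: |-7|<=|13| out[10]=169, r--
l=0 r=9: |-7|<=|11| out[9]=121, r--
l=0 r=8: |-7|<=|10| out[8]=100, r--
l=0 r=7: |-7|<=|8| out[7]=64, r--
l=0 r=6: |-7|<=|7| out[6]=49, r--
l=0 r=5: |-7|>|6| out[5]=49, l++
l=1 r=5: |0|<=|6| out[4]=36, r--
l=1 r=4: |0|<=|5| out[3]=25, r--
l=1 r=3: |0|<=|2| out[2]=4, r--
l=1 r=2: |0|<=|1| out[1]=1, r--
l=1 r=1: |0|<=|0| out[0]=0, r--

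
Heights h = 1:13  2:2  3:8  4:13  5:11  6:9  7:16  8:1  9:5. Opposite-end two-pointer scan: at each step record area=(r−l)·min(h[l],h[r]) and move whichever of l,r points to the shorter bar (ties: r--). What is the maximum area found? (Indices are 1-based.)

max area = 78

[1,9] min(13,5)*8=40 best=40 * → r--
[1,8] min(13,1)*7=7 best=40 → r--
[1,7] min(13,16)*6=78 best=78 * → l++
[2,7] min(2,16)*5=10 best=78 → l++
[3,7] min(8,16)*4=32 best=78 → l++
[4,7] min(13,16)*3=39 best=78 → l++
[5,7] min(11,16)*2=22 best=78 → l++
[6,7] min(9,16)*1=9 best=78 → l++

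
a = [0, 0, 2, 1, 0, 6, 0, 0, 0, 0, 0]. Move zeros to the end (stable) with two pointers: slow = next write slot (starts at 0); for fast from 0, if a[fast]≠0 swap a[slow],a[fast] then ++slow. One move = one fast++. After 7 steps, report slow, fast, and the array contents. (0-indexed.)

slow=0 fast=0: a[fast]=0, fast++
slow=0 fast=1: a[fast]=0, fast++
slow=0 fast=2: a[fast]=2≠0 swap→a[0]=2, slow++,fast++
slow=1 fast=3: a[fast]=1≠0 swap→a[1]=1, slow++,fast++
slow=2 fast=4: a[fast]=0, fast++
slow=2 fast=5: a[fast]=6≠0 swap→a[2]=6, slow++,fast++
slow=3 fast=6: a[fast]=0, fast++

slow=3, fast=7, a=[2, 1, 6, 0, 0, 0, 0, 0, 0, 0, 0]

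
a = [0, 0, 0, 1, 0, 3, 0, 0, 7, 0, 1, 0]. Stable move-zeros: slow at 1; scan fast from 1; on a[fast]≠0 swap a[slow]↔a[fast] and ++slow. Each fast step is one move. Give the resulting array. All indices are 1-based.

(s=1,f=1) a[fast]=0 → fast++
(s=1,f=2) a[fast]=0 → fast++
(s=1,f=3) a[fast]=0 → fast++
(s=1,f=4) a[fast]=1≠0 swap→a[1]=1 → slow++,fast++
(s=2,f=5) a[fast]=0 → fast++
(s=2,f=6) a[fast]=3≠0 swap→a[2]=3 → slow++,fast++
(s=3,f=7) a[fast]=0 → fast++
(s=3,f=8) a[fast]=0 → fast++
(s=3,f=9) a[fast]=7≠0 swap→a[3]=7 → slow++,fast++
(s=4,f=10) a[fast]=0 → fast++
(s=4,f=11) a[fast]=1≠0 swap→a[4]=1 → slow++,fast++
(s=5,f=12) a[fast]=0 → fast++

[1, 3, 7, 1, 0, 0, 0, 0, 0, 0, 0, 0]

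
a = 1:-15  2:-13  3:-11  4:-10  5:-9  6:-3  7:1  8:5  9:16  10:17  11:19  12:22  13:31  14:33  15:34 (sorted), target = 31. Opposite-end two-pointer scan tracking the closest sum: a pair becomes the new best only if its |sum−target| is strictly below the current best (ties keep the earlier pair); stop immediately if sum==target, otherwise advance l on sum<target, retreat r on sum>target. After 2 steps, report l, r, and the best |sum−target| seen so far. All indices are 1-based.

l=3, r=15, best |Δ|=10

l=1 r=15: -15+34=19 d=12 *, l++
l=2 r=15: -13+34=21 d=10 *, l++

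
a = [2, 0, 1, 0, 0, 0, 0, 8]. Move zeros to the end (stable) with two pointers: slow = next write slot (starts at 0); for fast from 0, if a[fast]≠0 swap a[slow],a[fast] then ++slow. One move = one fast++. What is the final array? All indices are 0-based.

[2, 1, 8, 0, 0, 0, 0, 0]

(s=0,f=0) a[fast]=2≠0 swap→a[0]=2 → slow++,fast++
(s=1,f=1) a[fast]=0 → fast++
(s=1,f=2) a[fast]=1≠0 swap→a[1]=1 → slow++,fast++
(s=2,f=3) a[fast]=0 → fast++
(s=2,f=4) a[fast]=0 → fast++
(s=2,f=5) a[fast]=0 → fast++
(s=2,f=6) a[fast]=0 → fast++
(s=2,f=7) a[fast]=8≠0 swap→a[2]=8 → slow++,fast++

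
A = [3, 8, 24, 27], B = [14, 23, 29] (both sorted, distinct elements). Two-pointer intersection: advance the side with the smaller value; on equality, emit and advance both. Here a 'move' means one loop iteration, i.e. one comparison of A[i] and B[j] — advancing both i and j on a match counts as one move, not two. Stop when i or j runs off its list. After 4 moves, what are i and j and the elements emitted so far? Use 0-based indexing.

[i=0,j=0] 3<14 → i++
[i=1,j=0] 8<14 → i++
[i=2,j=0] 24>14 → j++
[i=2,j=1] 24>23 → j++

i=2, j=2, emitted=[]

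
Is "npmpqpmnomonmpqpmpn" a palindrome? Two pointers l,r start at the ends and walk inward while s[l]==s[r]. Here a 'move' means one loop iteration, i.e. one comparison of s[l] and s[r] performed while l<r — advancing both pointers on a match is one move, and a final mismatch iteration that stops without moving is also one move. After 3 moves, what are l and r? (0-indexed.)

l=3, r=15

[0,18] 'n'=='n' → l++,r--
[1,17] 'p'=='p' → l++,r--
[2,16] 'm'=='m' → l++,r--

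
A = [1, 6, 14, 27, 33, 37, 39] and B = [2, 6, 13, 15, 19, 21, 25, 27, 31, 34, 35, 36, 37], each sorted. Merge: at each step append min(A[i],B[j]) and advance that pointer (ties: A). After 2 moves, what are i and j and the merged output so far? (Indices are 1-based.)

i=2, j=2, merged so far=[1, 2]

i=1 j=1: A[i]=1<=B[j]=2 take 1, i++
i=2 j=1: A[i]=6>B[j]=2 take 2, j++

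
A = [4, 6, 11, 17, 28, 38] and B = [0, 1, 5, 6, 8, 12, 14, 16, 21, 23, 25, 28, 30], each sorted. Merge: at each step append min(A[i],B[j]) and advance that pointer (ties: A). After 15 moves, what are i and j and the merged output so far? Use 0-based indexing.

i=0 j=0: A[i]=4>B[j]=0 take 0, j++
i=0 j=1: A[i]=4>B[j]=1 take 1, j++
i=0 j=2: A[i]=4<=B[j]=5 take 4, i++
i=1 j=2: A[i]=6>B[j]=5 take 5, j++
i=1 j=3: A[i]=6<=B[j]=6 take 6, i++
i=2 j=3: A[i]=11>B[j]=6 take 6, j++
i=2 j=4: A[i]=11>B[j]=8 take 8, j++
i=2 j=5: A[i]=11<=B[j]=12 take 11, i++
i=3 j=5: A[i]=17>B[j]=12 take 12, j++
i=3 j=6: A[i]=17>B[j]=14 take 14, j++
i=3 j=7: A[i]=17>B[j]=16 take 16, j++
i=3 j=8: A[i]=17<=B[j]=21 take 17, i++
i=4 j=8: A[i]=28>B[j]=21 take 21, j++
i=4 j=9: A[i]=28>B[j]=23 take 23, j++
i=4 j=10: A[i]=28>B[j]=25 take 25, j++

i=4, j=11, merged so far=[0, 1, 4, 5, 6, 6, 8, 11, 12, 14, 16, 17, 21, 23, 25]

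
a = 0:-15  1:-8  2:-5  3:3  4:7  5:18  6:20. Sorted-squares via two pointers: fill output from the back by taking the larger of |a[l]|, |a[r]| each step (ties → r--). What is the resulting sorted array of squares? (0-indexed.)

[9, 25, 49, 64, 225, 324, 400]

l=0 r=6: |-15|<=|20| out[6]=400, r--
l=0 r=5: |-15|<=|18| out[5]=324, r--
l=0 r=4: |-15|>|7| out[4]=225, l++
l=1 r=4: |-8|>|7| out[3]=64, l++
l=2 r=4: |-5|<=|7| out[2]=49, r--
l=2 r=3: |-5|>|3| out[1]=25, l++
l=3 r=3: |3|<=|3| out[0]=9, r--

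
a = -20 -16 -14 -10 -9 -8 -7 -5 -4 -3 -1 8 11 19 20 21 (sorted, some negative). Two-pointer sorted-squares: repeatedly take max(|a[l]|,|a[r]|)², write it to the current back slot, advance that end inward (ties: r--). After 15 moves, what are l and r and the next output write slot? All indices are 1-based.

l=11, r=11, next write slot=1

[1,16] |-20|<=|21| out[16]=441 → r--
[1,15] |-20|<=|20| out[15]=400 → r--
[1,14] |-20|>|19| out[14]=400 → l++
[2,14] |-16|<=|19| out[13]=361 → r--
[2,13] |-16|>|11| out[12]=256 → l++
[3,13] |-14|>|11| out[11]=196 → l++
[4,13] |-10|<=|11| out[10]=121 → r--
[4,12] |-10|>|8| out[9]=100 → l++
[5,12] |-9|>|8| out[8]=81 → l++
[6,12] |-8|<=|8| out[7]=64 → r--
[6,11] |-8|>|-1| out[6]=64 → l++
[7,11] |-7|>|-1| out[5]=49 → l++
[8,11] |-5|>|-1| out[4]=25 → l++
[9,11] |-4|>|-1| out[3]=16 → l++
[10,11] |-3|>|-1| out[2]=9 → l++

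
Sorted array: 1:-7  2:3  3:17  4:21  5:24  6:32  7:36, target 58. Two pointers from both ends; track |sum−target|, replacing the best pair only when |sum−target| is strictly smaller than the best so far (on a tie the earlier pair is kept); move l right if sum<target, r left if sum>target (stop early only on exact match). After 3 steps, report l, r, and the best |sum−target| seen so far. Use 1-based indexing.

l=1 r=7: -7+36=29 d=29 *, l++
l=2 r=7: 3+36=39 d=19 *, l++
l=3 r=7: 17+36=53 d=5 *, l++

l=4, r=7, best |Δ|=5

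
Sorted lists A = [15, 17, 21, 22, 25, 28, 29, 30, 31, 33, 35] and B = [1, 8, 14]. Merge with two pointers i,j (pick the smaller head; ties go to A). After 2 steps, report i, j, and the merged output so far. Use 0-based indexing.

i=0, j=2, merged so far=[1, 8]

i=0 j=0: A[i]=15>B[j]=1 take 1, j++
i=0 j=1: A[i]=15>B[j]=8 take 8, j++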